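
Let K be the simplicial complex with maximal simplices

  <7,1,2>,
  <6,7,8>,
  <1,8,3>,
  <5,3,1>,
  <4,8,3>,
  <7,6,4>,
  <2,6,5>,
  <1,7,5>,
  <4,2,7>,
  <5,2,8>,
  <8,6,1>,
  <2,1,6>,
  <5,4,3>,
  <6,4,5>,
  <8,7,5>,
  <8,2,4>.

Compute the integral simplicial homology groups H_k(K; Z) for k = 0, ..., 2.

H_0 ≅ Z,  H_1 ≅ Z^2,  H_2 ≅ Z.

Take the total order 1 < 2 < 3 < 4 < 5 < 6 < 7 < 8 on the vertex set. Then K (dimension 2) consists of the simplices:

  0-simplices (8): [1], [2], [3], [4], [5], [6], [7], [8]
  1-simplices (24): (24 of them)
  2-simplices (16): [1,2,6], [1,2,7], [1,3,5], [1,3,8], [1,5,7], [1,6,8], [2,4,7], [2,4,8], [2,5,6], [2,5,8], [3,4,5], [3,4,8], [4,5,6], [4,6,7], [5,7,8], [6,7,8]

Hence C_0 ≅ Z^8, C_1 ≅ Z^24, C_2 ≅ Z^16.

The boundary map ∂_1: C_1 → C_0 sends each edge [p,q] (with p < q) to q − p.
The 8×24 boundary matrix has rank 7 and Smith normal form diag(1,1,1,1,1,1,1).

Boundary ∂_2: C_2 → C_1 maps a triangle to the signed sum of its edges. For instance
  ∂[4,6,7] = [6,7] − [4,7] + [4,6],
  ∂[1,5,7] = [5,7] − [1,7] + [1,5].
The resulting 24×16 matrix has rank 15, and its Smith normal form has invariant factors (1,1,1,1,1,1,1,1,1,1,1,1,1,1,1).

From H_k ≅ ker(∂_k) / im(∂_{k+1}) we obtain:

  H_0: rank C_0 − rank ∂_1 = 8 − 7 = 1, and the invariant factors of ∂_1 are all 1, so H_0 ≅ Z.
  H_1: rank ker ∂_1 − rank ∂_2 = (24 − 7) − 15 = 2, and the invariant factors of ∂_2 are all 1, so H_1 ≅ Z^2.
  H_2: rank ker ∂_2 − rank ∂_3 = (16 − 15) − 0 = 1, and there is no ∂_3, so H_2 ≅ Z.

(K is a triangulation of the torus T^2.)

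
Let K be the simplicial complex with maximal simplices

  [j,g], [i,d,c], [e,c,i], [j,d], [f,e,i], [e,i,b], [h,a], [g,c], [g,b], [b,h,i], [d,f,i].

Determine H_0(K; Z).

H_0 = Z.

K has 10 vertices, 17 edges, 6 triangles.
rank ∂_0 = 0, rank ∂_1 = 9 ⇒ b_0 = 10 − 0 − 9 = 1; all invariant factors of ∂_1 are 1 so no torsion. So H_0 = Z.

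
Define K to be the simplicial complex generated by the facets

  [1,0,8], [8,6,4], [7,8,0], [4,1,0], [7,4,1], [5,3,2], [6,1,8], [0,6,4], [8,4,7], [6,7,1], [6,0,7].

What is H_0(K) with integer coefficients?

Fix the vertex order 0 < 1 < 2 < 3 < 4 < 5 < 6 < 7 < 8 and write every simplex with vertices in increasing order. Then dim K = 2 and the simplices of K are:

  0-simplices (9): [0], [1], [2], [3], [4], [5], [6], [7], [8]
  1-simplices (18): [0,1], [0,4], [0,6], [0,7], [0,8], [1,4], [1,6], [1,7], [1,8], [2,3], [2,5], [3,5], [4,6], [4,7], [4,8], [6,7], [6,8], [7,8]
  2-simplices (11): [0,1,4], [0,1,8], [0,4,6], [0,6,7], [0,7,8], [1,4,7], [1,6,7], [1,6,8], [2,3,5], [4,6,8], [4,7,8]

Hence C_0 ≅ Z^9, C_1 ≅ Z^18, C_2 ≅ Z^11.

The boundary map ∂_1: C_1 → C_0 maps an edge to its endpoints' difference, ∂[p,q] = q − p. For instance
  ∂[4,7] = [7] − [4].
As a 9×18 matrix over Z this has rank 7, with invariant factors (1,1,1,1,1,1,1).

Boundary ∂_2: C_2 → C_1 maps a triangle to the signed sum of its edges. For instance
  ∂[0,7,8] = [7,8] − [0,8] + [0,7],
  ∂[0,6,7] = [6,7] − [0,7] + [0,6].
As a 18×11 matrix over Z this has rank 11, with invariant factors (1,1,1,1,1,1,1,1,1,1,2).

Reading off H_k = ker ∂_k / im ∂_{k+1}:

  H_0: rank C_0 − rank ∂_1 = 9 − 7 = 2, and the invariant factors of ∂_1 are all 1, so H_0 = Z^2.

(K is a triangulation of the disjoint union of the 2-simplex and the real projective plane RP^2.)

H_0 ≅ Z^2.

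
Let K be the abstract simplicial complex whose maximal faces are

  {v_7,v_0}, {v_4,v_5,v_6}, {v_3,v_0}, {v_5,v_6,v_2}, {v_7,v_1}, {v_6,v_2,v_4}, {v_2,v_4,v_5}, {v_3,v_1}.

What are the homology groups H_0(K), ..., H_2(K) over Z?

H_0 ≅ Z^2,  H_1 ≅ Z,  H_2 ≅ Z.

We work with the vertex ordering v_0 < v_1 < v_2 < v_3 < v_4 < v_5 < v_6 < v_7. The simplices of K, each written with vertices in increasing order, are:

  0-simplices (8): [v_0], [v_1], [v_2], [v_3], [v_4], [v_5], [v_6], [v_7]
  1-simplices (10): [v_0,v_3], [v_0,v_7], [v_1,v_3], [v_1,v_7], [v_2,v_4], [v_2,v_5], [v_2,v_6], [v_4,v_5], [v_4,v_6], [v_5,v_6]
  2-simplices (4): [v_2,v_4,v_5], [v_2,v_4,v_6], [v_2,v_5,v_6], [v_4,v_5,v_6]

giving chain groups C_0 ≅ Z^8, C_1 ≅ Z^10, C_2 ≅ Z^4.

Boundary ∂_1: C_1 → C_0 sends each edge [p,q] (with p < q) to q − p. For instance
  ∂[v_0,v_3] = [v_3] − [v_0].
As a 8×10 matrix over Z this has rank 6, with invariant factors (1,1,1,1,1,1).

Boundary ∂_2: C_2 → C_1 sends each 2-simplex [p,q,r] to [q,r] − [p,r] + [p,q]. For instance
  ∂[v_4,v_5,v_6] = [v_5,v_6] − [v_4,v_6] + [v_4,v_5],
  ∂[v_2,v_4,v_6] = [v_4,v_6] − [v_2,v_6] + [v_2,v_4].
As a 10×4 matrix over Z this has rank 3, with invariant factors (1,1,1).

Now H_k = ker ∂_k / im ∂_{k+1}, so:

  H_0: rank C_0 − rank ∂_1 = 8 − 6 = 2, and the invariant factors of ∂_1 are all 1, so H_0 = Z^2.
  H_1: rank ker ∂_1 − rank ∂_2 = (10 − 6) − 3 = 1, and the invariant factors of ∂_2 are all 1, so H_1 = Z.
  H_2: rank ker ∂_2 − rank ∂_3 = (4 − 3) − 0 = 1, and there is no ∂_3, so H_2 = Z.

As a check, the Euler characteristic is 8 − 10 + 4 = 2, which agrees with 2 − 1 + 1 = 2.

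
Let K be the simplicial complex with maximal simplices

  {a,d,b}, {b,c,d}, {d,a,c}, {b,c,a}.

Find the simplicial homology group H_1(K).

Take the total order a < b < c < d on the vertex set. Then K (dimension 2) consists of the simplices:

  0-simplices (4): a, b, c, d
  1-simplices (6): ab, ac, ad, bc, bd, cd
  2-simplices (4): abc, abd, acd, bcd

giving chain groups C_0 ≅ Z^4, C_1 ≅ Z^6, C_2 ≅ Z^4.

The boundary map ∂_1: C_1 → C_0 maps an edge to its endpoints' difference, ∂[p,q] = q − p. For instance
  ∂ad = d − a.
This gives a 4×6 integer matrix of rank 3; reducing to Smith normal form yields diagonal entries (1,1,1).

∂_2: C_2 → C_1 acts by ∂[p,q,r] = [q,r] − [p,r] + [p,q]. For instance
  ∂abd = bd − ad + ab,
  ∂bcd = cd − bd + bc.
The resulting 6×4 matrix has rank 3, and its Smith normal form has invariant factors (1,1,1).

Reading off H_k = ker ∂_k / im ∂_{k+1}:

  H_1: rank ker ∂_1 − rank ∂_2 = (6 − 3) − 3 = 0, and the invariant factors of ∂_2 are all 1, so H_1 = 0.

H_1 = 0.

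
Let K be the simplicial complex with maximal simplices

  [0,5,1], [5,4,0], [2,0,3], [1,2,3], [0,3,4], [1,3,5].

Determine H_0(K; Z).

H_0 = Z.

Take the total order 0 < 1 < 2 < 3 < 4 < 5 on the vertex set. Then K (dimension 2) consists of the simplices:

  0-simplices (6): [0], [1], [2], [3], [4], [5]
  1-simplices (12): [0,1], [0,2], [0,3], [0,4], [0,5], [1,2], [1,3], [1,5], [2,3], [3,4], [3,5], [4,5]
  2-simplices (6): [0,1,5], [0,2,3], [0,3,4], [0,4,5], [1,2,3], [1,3,5]

giving chain groups C_0 ≅ Z^6, C_1 ≅ Z^12, C_2 ≅ Z^6.

∂_1: C_1 → C_0 sends each edge [p,q] (with p < q) to q − p.
The resulting 6×12 matrix has rank 5, and its Smith normal form has invariant factors (1,1,1,1,1).

∂_2: C_2 → C_1 sends each 2-simplex [p,q,r] to [q,r] − [p,r] + [p,q]. For instance
  ∂[0,2,3] = [2,3] − [0,3] + [0,2],
  ∂[0,3,4] = [3,4] − [0,4] + [0,3].
This gives a 12×6 integer matrix of rank 6; reducing to Smith normal form yields diagonal entries (1,1,1,1,1,1).

Computing H_k = (kernel of ∂_k) / (image of ∂_{k+1}):

  H_0: rank C_0 − rank ∂_1 = 6 − 5 = 1, and the invariant factors of ∂_1 are all 1, so H_0 = Z.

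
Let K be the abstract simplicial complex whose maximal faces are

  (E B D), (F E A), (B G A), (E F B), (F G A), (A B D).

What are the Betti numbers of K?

We work with the vertex ordering A < B < D < E < F < G. The simplices of K, each written with vertices in increasing order, are:

  0-simplices (6): A, B, D, E, F, G
  1-simplices (12): AB, AD, AE, AF, AG, BD, BE, BF, BG, DE, EF, FG
  2-simplices (6): ABD, ABG, AEF, AFG, BDE, BEF

Hence C_0 ≅ Z^6, C_1 ≅ Z^12, C_2 ≅ Z^6.

∂_1: C_1 → C_0 sends each edge [p,q] (with p < q) to q − p. For instance
  ∂AF = F − A.
As a 6×12 matrix over Z this has rank 5, with invariant factors (1,1,1,1,1).

The boundary map ∂_2: C_2 → C_1 acts by ∂[p,q,r] = [q,r] − [p,r] + [p,q]. For instance
  ∂BEF = EF − BF + BE,
  ∂AFG = FG − AG + AF.
The resulting 12×6 matrix has rank 6, and its Smith normal form has invariant factors (1,1,1,1,1,1).

Now H_k = ker ∂_k / im ∂_{k+1}, so:

  H_0: rank C_0 − rank ∂_1 = 6 − 5 = 1, and the invariant factors of ∂_1 are all 1, so H_0 ≅ Z.
  H_1: rank ker ∂_1 − rank ∂_2 = (12 − 5) − 6 = 1, and the invariant factors of ∂_2 are all 1, so H_1 ≅ Z.
  H_2: rank ker ∂_2 − rank ∂_3 = (6 − 6) − 0 = 0, and there is no ∂_3, so H_2 ≅ 0.

(K is a triangulation of the cylinder S^1 x I.)

Hence the Betti numbers are b_0 = 1, b_1 = 1, b_2 = 0.

b_0 = 1, b_1 = 1, b_2 = 0.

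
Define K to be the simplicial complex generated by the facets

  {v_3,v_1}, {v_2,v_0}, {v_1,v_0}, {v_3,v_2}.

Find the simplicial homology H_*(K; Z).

K has 4 vertices, 4 edges.
rank ∂_0 = 0, rank ∂_1 = 3 ⇒ b_0 = 4 − 0 − 3 = 1; all invariant factors of ∂_1 are 1 so no torsion. So H_0 ≅ Z.
rank ∂_1 = 3, rank ∂_2 = 0 ⇒ b_1 = 4 − 3 − 0 = 1. So H_1 ≅ Z.

H_0 = Z,  H_1 = Z.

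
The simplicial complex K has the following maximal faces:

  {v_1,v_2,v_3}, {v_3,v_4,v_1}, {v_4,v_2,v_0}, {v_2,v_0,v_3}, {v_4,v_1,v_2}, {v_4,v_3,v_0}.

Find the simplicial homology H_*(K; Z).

Fix the vertex order v_0 < v_1 < v_2 < v_3 < v_4 and write every simplex with vertices in increasing order. Then dim K = 2 and the simplices of K are:

  0-simplices (5): [v_0], [v_1], [v_2], [v_3], [v_4]
  1-simplices (9): [v_0,v_2], [v_0,v_3], [v_0,v_4], [v_1,v_2], [v_1,v_3], [v_1,v_4], [v_2,v_3], [v_2,v_4], [v_3,v_4]
  2-simplices (6): [v_0,v_2,v_3], [v_0,v_2,v_4], [v_0,v_3,v_4], [v_1,v_2,v_3], [v_1,v_2,v_4], [v_1,v_3,v_4]

giving chain groups C_0 ≅ Z^5, C_1 ≅ Z^9, C_2 ≅ Z^6.

Boundary ∂_1: C_1 → C_0 maps an edge to its endpoints' difference, ∂[p,q] = q − p. For instance
  ∂[v_2,v_3] = [v_3] − [v_2].
The 5×9 boundary matrix has rank 4 and Smith normal form diag(1,1,1,1).

∂_2: C_2 → C_1 maps a triangle to the signed sum of its edges. For instance
  ∂[v_1,v_3,v_4] = [v_3,v_4] − [v_1,v_4] + [v_1,v_3],
  ∂[v_1,v_2,v_3] = [v_2,v_3] − [v_1,v_3] + [v_1,v_2].
The resulting 9×6 matrix has rank 5, and its Smith normal form has invariant factors (1,1,1,1,1).

Reading off H_k = ker ∂_k / im ∂_{k+1}:

  H_0: rank C_0 − rank ∂_1 = 5 − 4 = 1, and the invariant factors of ∂_1 are all 1, so H_0 = Z.
  H_1: rank ker ∂_1 − rank ∂_2 = (9 − 4) − 5 = 0, and the invariant factors of ∂_2 are all 1, so H_1 = 0.
  H_2: rank ker ∂_2 − rank ∂_3 = (6 − 5) − 0 = 1, and there is no ∂_3, so H_2 = Z.

H_0 ≅ Z,  H_1 = 0,  H_2 ≅ Z.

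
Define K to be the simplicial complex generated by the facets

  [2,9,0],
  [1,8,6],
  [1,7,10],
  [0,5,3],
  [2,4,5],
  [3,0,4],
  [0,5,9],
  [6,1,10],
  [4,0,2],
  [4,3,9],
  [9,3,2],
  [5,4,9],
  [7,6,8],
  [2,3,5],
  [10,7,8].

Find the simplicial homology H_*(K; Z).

H_0 = Z^2,  H_1 = Z ⊕ Z/2,  H_2 = 0.

We work with the vertex ordering 0 < 1 < 2 < 3 < 4 < 5 < 6 < 7 < 8 < 9 < 10. The simplices of K, each written with vertices in increasing order, are:

  0-simplices (11): [0], [1], [2], [3], [4], [5], [6], [7], [8], [9], [10]
  1-simplices (25): (25 of them)
  2-simplices (15): [0,2,4], [0,2,9], [0,3,4], [0,3,5], [0,5,9], [1,6,8], [1,6,10], [1,7,10], [2,3,5], [2,3,9], [2,4,5], [3,4,9], [4,5,9], [6,7,8], [7,8,10]

so the chain groups are C_0 ≅ Z^11, C_1 ≅ Z^25, C_2 ≅ Z^15.

The boundary map ∂_1: C_1 → C_0 maps an edge to its endpoints' difference, ∂[p,q] = q − p.
The resulting 11×25 matrix has rank 9, and its Smith normal form has invariant factors (1,1,1,1,1,1,1,1,1).

The boundary map ∂_2: C_2 → C_1 acts by ∂[p,q,r] = [q,r] − [p,r] + [p,q]. For instance
  ∂[0,2,9] = [2,9] − [0,9] + [0,2],
  ∂[6,7,8] = [7,8] − [6,8] + [6,7].
The 25×15 boundary matrix has rank 15 and Smith normal form diag(1,1,1,1,1,1,1,1,1,1,1,1,1,1,2).

From H_k ≅ ker(∂_k) / im(∂_{k+1}) we obtain:

  H_0: rank C_0 − rank ∂_1 = 11 − 9 = 2, and the invariant factors of ∂_1 are all 1, so H_0 ≅ Z^2.
  H_1: rank ker ∂_1 − rank ∂_2 = (25 − 9) − 15 = 1, and ∂_2 has invariant factor 2 > 1, so H_1 ≅ Z ⊕ Z/2.
  H_2: rank ker ∂_2 − rank ∂_3 = (15 − 15) − 0 = 0, and there is no ∂_3, so H_2 ≅ 0.

As a check, the Euler characteristic is 11 − 25 + 15 = 1, which agrees with 2 − 1 + 0 = 1.
(K is a triangulation of the disjoint union of the Möbius band and the real projective plane RP^2.)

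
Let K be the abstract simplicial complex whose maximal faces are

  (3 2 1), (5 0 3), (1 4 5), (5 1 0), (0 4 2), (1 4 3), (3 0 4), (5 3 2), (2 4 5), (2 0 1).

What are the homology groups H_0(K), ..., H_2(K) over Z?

H_0 = Z,  H_1 = Z_2,  H_2 = 0.

K has 6 vertices, 15 edges, 10 triangles.
rank ∂_0 = 0, rank ∂_1 = 5 ⇒ b_0 = 6 − 0 − 5 = 1; all invariant factors of ∂_1 are 1 so no torsion. So H_0 = Z.
rank ∂_1 = 5, rank ∂_2 = 10 ⇒ b_1 = 15 − 5 − 10 = 0; ∂_2 has invariant factor(s) [2] giving torsion. So H_1 = Z_2.
rank ∂_2 = 10, rank ∂_3 = 0 ⇒ b_2 = 10 − 10 − 0 = 0. So H_2 = 0.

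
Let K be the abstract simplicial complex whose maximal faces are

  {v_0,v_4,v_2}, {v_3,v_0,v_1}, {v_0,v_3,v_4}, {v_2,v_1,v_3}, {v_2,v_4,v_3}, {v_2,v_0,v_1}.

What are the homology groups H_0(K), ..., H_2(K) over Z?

Take the total order v_0 < v_1 < v_2 < v_3 < v_4 on the vertex set. Then K (dimension 2) consists of the simplices:

  0-simplices (5): [v_0], [v_1], [v_2], [v_3], [v_4]
  1-simplices (9): [v_0,v_1], [v_0,v_2], [v_0,v_3], [v_0,v_4], [v_1,v_2], [v_1,v_3], [v_2,v_3], [v_2,v_4], [v_3,v_4]
  2-simplices (6): [v_0,v_1,v_2], [v_0,v_1,v_3], [v_0,v_2,v_4], [v_0,v_3,v_4], [v_1,v_2,v_3], [v_2,v_3,v_4]

giving chain groups C_0 ≅ Z^5, C_1 ≅ Z^9, C_2 ≅ Z^6.

∂_1: C_1 → C_0 sends each edge [p,q] (with p < q) to q − p.
The resulting 5×9 matrix has rank 4, and its Smith normal form has invariant factors (1,1,1,1).

Boundary ∂_2: C_2 → C_1 maps a triangle to the signed sum of its edges. For instance
  ∂[v_0,v_1,v_3] = [v_1,v_3] − [v_0,v_3] + [v_0,v_1],
  ∂[v_2,v_3,v_4] = [v_3,v_4] − [v_2,v_4] + [v_2,v_3].
The 9×6 boundary matrix has rank 5 and Smith normal form diag(1,1,1,1,1).

Reading off H_k = ker ∂_k / im ∂_{k+1}:

  H_0: rank C_0 − rank ∂_1 = 5 − 4 = 1, and the invariant factors of ∂_1 are all 1, so H_0 ≅ Z.
  H_1: rank ker ∂_1 − rank ∂_2 = (9 − 4) − 5 = 0, and the invariant factors of ∂_2 are all 1, so H_1 ≅ 0.
  H_2: rank ker ∂_2 − rank ∂_3 = (6 − 5) − 0 = 1, and there is no ∂_3, so H_2 ≅ Z.

(K is a triangulation of the 2-sphere S^2.)

H_0 = Z,  H_1 = 0,  H_2 = Z.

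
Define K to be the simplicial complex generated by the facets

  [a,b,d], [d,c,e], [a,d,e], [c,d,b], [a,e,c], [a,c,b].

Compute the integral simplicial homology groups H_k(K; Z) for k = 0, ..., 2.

Take the total order a < b < c < d < e on the vertex set. Then K (dimension 2) consists of the simplices:

  0-simplices (5): a, b, c, d, e
  1-simplices (9): ab, ac, ad, ae, bc, bd, cd, ce, de
  2-simplices (6): abc, abd, ace, ade, bcd, cde

so the chain groups are C_0 ≅ Z^5, C_1 ≅ Z^9, C_2 ≅ Z^6.

The boundary map ∂_1: C_1 → C_0 sends each edge [p,q] (with p < q) to q − p. For instance
  ∂bc = c − b.
This gives a 5×9 integer matrix of rank 4; reducing to Smith normal form yields diagonal entries (1,1,1,1).

Boundary ∂_2: C_2 → C_1 acts by ∂[p,q,r] = [q,r] − [p,r] + [p,q]. For instance
  ∂abc = bc − ac + ab,
  ∂ade = de − ae + ad.
This gives a 9×6 integer matrix of rank 5; reducing to Smith normal form yields diagonal entries (1,1,1,1,1).

Now H_k = ker ∂_k / im ∂_{k+1}, so:

  H_0: rank C_0 − rank ∂_1 = 5 − 4 = 1, and the invariant factors of ∂_1 are all 1, so H_0 = Z.
  H_1: rank ker ∂_1 − rank ∂_2 = (9 − 4) − 5 = 0, and the invariant factors of ∂_2 are all 1, so H_1 = 0.
  H_2: rank ker ∂_2 − rank ∂_3 = (6 − 5) − 0 = 1, and there is no ∂_3, so H_2 = Z.

(K is a triangulation of the 2-sphere S^2.)

H_0 = Z,  H_1 = 0,  H_2 = Z.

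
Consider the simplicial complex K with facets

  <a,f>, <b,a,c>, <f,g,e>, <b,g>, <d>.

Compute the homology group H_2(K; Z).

H_2 ≅ 0.

We work with the vertex ordering a < b < c < d < e < f < g. The simplices of K, each written with vertices in increasing order, are:

  0-simplices (7): a, b, c, d, e, f, g
  1-simplices (8): ab, ac, af, bc, bg, ef, eg, fg
  2-simplices (2): abc, efg

Hence C_0 ≅ Z^7, C_1 ≅ Z^8, C_2 ≅ Z^2.

∂_1: C_1 → C_0 is given by ∂[p,q] = [q] − [p]. For instance
  ∂ab = b − a.
This gives a 7×8 integer matrix of rank 5; reducing to Smith normal form yields diagonal entries (1,1,1,1,1).

The boundary map ∂_2: C_2 → C_1 maps a triangle to the signed sum of its edges. For instance
  ∂efg = fg − eg + ef,
  ∂abc = bc − ac + ab.
The 8×2 boundary matrix has rank 2 and Smith normal form diag(1,1).

Computing H_k = (kernel of ∂_k) / (image of ∂_{k+1}):

  H_2: rank ker ∂_2 − rank ∂_3 = (2 − 2) − 0 = 0, and there is no ∂_3, so H_2 = 0.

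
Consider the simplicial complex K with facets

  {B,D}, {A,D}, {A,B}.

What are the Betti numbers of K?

K has 3 vertices, 3 edges.
rank ∂_0 = 0, rank ∂_1 = 2 ⇒ b_0 = 3 − 0 − 2 = 1; all invariant factors of ∂_1 are 1 so no torsion. So H_0 ≅ Z.
rank ∂_1 = 2, rank ∂_2 = 0 ⇒ b_1 = 3 − 2 − 0 = 1. So H_1 ≅ Z.

b_0 = 1, b_1 = 1.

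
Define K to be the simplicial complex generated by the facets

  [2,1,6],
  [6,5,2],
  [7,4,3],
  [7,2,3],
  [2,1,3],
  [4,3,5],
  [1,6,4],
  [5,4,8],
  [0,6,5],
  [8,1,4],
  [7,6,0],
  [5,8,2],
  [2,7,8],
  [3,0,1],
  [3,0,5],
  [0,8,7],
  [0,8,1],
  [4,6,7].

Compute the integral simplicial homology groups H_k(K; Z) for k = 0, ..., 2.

Fix the vertex order 0 < 1 < 2 < 3 < 4 < 5 < 6 < 7 < 8 and write every simplex with vertices in increasing order. Then dim K = 2 and the simplices of K are:

  0-simplices (9): [0], [1], [2], [3], [4], [5], [6], [7], [8]
  1-simplices (27): (27 of them)
  2-simplices (18): [0,1,3], [0,1,8], [0,3,5], [0,5,6], [0,6,7], [0,7,8], [1,2,3], [1,2,6], [1,4,6], [1,4,8], [2,3,7], [2,5,6], [2,5,8], [2,7,8], [3,4,5], [3,4,7], [4,5,8], [4,6,7]

giving chain groups C_0 ≅ Z^9, C_1 ≅ Z^27, C_2 ≅ Z^18.

Boundary ∂_1: C_1 → C_0 is given by ∂[p,q] = [q] − [p].
The 9×27 boundary matrix has rank 8 and Smith normal form diag(1,1,1,1,1,1,1,1).

The boundary map ∂_2: C_2 → C_1 sends each 2-simplex [p,q,r] to [q,r] − [p,r] + [p,q]. For instance
  ∂[2,5,8] = [5,8] − [2,8] + [2,5],
  ∂[0,1,3] = [1,3] − [0,3] + [0,1].
This gives a 27×18 integer matrix of rank 17; reducing to Smith normal form yields diagonal entries (1,1,1,1,1,1,1,1,1,1,1,1,1,1,1,1,1).

Now H_k = ker ∂_k / im ∂_{k+1}, so:

  H_0: rank C_0 − rank ∂_1 = 9 − 8 = 1, and the invariant factors of ∂_1 are all 1, so H_0 = Z.
  H_1: rank ker ∂_1 − rank ∂_2 = (27 − 8) − 17 = 2, and the invariant factors of ∂_2 are all 1, so H_1 = Z^2.
  H_2: rank ker ∂_2 − rank ∂_3 = (18 − 17) − 0 = 1, and there is no ∂_3, so H_2 = Z.

H_0 = Z,  H_1 = Z^2,  H_2 = Z.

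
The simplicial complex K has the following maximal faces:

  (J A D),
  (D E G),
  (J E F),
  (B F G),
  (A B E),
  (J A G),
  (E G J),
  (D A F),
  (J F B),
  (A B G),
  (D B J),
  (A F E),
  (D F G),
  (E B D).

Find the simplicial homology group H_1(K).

H_1 ≅ Z^2.

K has 7 vertices, 21 edges, 14 triangles.
rank ∂_1 = 6, rank ∂_2 = 13 ⇒ b_1 = 21 − 6 − 13 = 2; all invariant factors of ∂_2 are 1 so no torsion. So H_1 = Z^2.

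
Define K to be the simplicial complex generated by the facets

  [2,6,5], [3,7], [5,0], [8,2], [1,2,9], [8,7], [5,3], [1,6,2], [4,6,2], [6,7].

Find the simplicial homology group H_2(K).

H_2 ≅ 0.

K has 10 vertices, 15 edges, 4 triangles.
rank ∂_2 = 4, rank ∂_3 = 0 ⇒ b_2 = 4 − 4 − 0 = 0. So H_2 ≅ 0.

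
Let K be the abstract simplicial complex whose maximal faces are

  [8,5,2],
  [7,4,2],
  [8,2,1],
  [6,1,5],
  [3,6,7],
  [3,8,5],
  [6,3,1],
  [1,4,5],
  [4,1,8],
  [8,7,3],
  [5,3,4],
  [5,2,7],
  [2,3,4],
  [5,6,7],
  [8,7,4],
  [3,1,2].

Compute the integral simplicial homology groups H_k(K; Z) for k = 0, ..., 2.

H_0 = Z,  H_1 = Z^2,  H_2 = Z.

Fix the vertex order 1 < 2 < 3 < 4 < 5 < 6 < 7 < 8 and write every simplex with vertices in increasing order. Then dim K = 2 and the simplices of K are:

  0-simplices (8): [1], [2], [3], [4], [5], [6], [7], [8]
  1-simplices (24): (24 of them)
  2-simplices (16): [1,2,3], [1,2,8], [1,3,6], [1,4,5], [1,4,8], [1,5,6], [2,3,4], [2,4,7], [2,5,7], [2,5,8], [3,4,5], [3,5,8], [3,6,7], [3,7,8], [4,7,8], [5,6,7]

so the chain groups are C_0 ≅ Z^8, C_1 ≅ Z^24, C_2 ≅ Z^16.

The boundary map ∂_1: C_1 → C_0 sends each edge [p,q] (with p < q) to q − p.
The resulting 8×24 matrix has rank 7, and its Smith normal form has invariant factors (1,1,1,1,1,1,1).

Boundary ∂_2: C_2 → C_1 acts by ∂[p,q,r] = [q,r] − [p,r] + [p,q]. For instance
  ∂[1,3,6] = [3,6] − [1,6] + [1,3],
  ∂[3,6,7] = [6,7] − [3,7] + [3,6].
As a 24×16 matrix over Z this has rank 15, with invariant factors (1,1,1,1,1,1,1,1,1,1,1,1,1,1,1).

Now H_k = ker ∂_k / im ∂_{k+1}, so:

  H_0: rank C_0 − rank ∂_1 = 8 − 7 = 1, and the invariant factors of ∂_1 are all 1, so H_0 ≅ Z.
  H_1: rank ker ∂_1 − rank ∂_2 = (24 − 7) − 15 = 2, and the invariant factors of ∂_2 are all 1, so H_1 ≅ Z^2.
  H_2: rank ker ∂_2 − rank ∂_3 = (16 − 15) − 0 = 1, and there is no ∂_3, so H_2 ≅ Z.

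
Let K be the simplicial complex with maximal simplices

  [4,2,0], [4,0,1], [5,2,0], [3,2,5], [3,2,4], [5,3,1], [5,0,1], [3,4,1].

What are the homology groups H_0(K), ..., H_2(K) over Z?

H_0 ≅ Z,  H_1 = 0,  H_2 ≅ Z.

K has 6 vertices, 12 edges, 8 triangles.
rank ∂_0 = 0, rank ∂_1 = 5 ⇒ b_0 = 6 − 0 − 5 = 1; all invariant factors of ∂_1 are 1 so no torsion. So H_0 ≅ Z.
rank ∂_1 = 5, rank ∂_2 = 7 ⇒ b_1 = 12 − 5 − 7 = 0; all invariant factors of ∂_2 are 1 so no torsion. So H_1 ≅ 0.
rank ∂_2 = 7, rank ∂_3 = 0 ⇒ b_2 = 8 − 7 − 0 = 1. So H_2 ≅ Z.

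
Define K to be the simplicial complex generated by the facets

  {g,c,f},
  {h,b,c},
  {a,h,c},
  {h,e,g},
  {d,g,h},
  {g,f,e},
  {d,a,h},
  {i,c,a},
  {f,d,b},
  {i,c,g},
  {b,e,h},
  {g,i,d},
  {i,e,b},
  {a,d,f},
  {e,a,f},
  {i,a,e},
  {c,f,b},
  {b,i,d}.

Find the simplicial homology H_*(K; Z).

H_0 ≅ Z,  H_1 ≅ Z^2,  H_2 ≅ Z.

Take the total order a < b < c < d < e < f < g < h < i on the vertex set. Then K (dimension 2) consists of the simplices:

  0-simplices (9): a, b, c, d, e, f, g, h, i
  1-simplices (27): ac, ad, ae, af, ah, ai, bc, bd, be, bf, bh, bi, cf, cg, ch, ci, df, dg, dh, di, ef, eg, eh, ei, fg, gh, gi
  2-simplices (18): ach, aci, adf, adh, aef, aei, bcf, bch, bdf, bdi, beh, bei, cfg, cgi, dgh, dgi, efg, egh

giving chain groups C_0 ≅ Z^9, C_1 ≅ Z^27, C_2 ≅ Z^18.

∂_1: C_1 → C_0 maps an edge to its endpoints' difference, ∂[p,q] = q − p. For instance
  ∂dg = g − d.
The 9×27 boundary matrix has rank 8 and Smith normal form diag(1,1,1,1,1,1,1,1).

Boundary ∂_2: C_2 → C_1 sends each 2-simplex [p,q,r] to [q,r] − [p,r] + [p,q]. For instance
  ∂egh = gh − eh + eg,
  ∂cfg = fg − cg + cf.
The resulting 27×18 matrix has rank 17, and its Smith normal form has invariant factors (1,1,1,1,1,1,1,1,1,1,1,1,1,1,1,1,1).

Reading off H_k = ker ∂_k / im ∂_{k+1}:

  H_0: rank C_0 − rank ∂_1 = 9 − 8 = 1, and the invariant factors of ∂_1 are all 1, so H_0 = Z.
  H_1: rank ker ∂_1 − rank ∂_2 = (27 − 8) − 17 = 2, and the invariant factors of ∂_2 are all 1, so H_1 = Z^2.
  H_2: rank ker ∂_2 − rank ∂_3 = (18 − 17) − 0 = 1, and there is no ∂_3, so H_2 = Z.

As a check, the Euler characteristic is 9 − 27 + 18 = 0, which agrees with 1 − 2 + 1 = 0.
(K is a triangulation of the torus T^2.)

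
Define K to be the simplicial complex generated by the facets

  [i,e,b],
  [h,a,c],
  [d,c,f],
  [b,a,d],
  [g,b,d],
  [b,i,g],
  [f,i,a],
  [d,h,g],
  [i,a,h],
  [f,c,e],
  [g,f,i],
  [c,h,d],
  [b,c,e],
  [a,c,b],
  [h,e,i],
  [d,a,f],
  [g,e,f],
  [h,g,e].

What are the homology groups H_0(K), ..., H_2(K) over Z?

K has 9 vertices, 27 edges, 18 triangles.
rank ∂_0 = 0, rank ∂_1 = 8 ⇒ b_0 = 9 − 0 − 8 = 1; all invariant factors of ∂_1 are 1 so no torsion. So H_0 = Z.
rank ∂_1 = 8, rank ∂_2 = 18 ⇒ b_1 = 27 − 8 − 18 = 1; ∂_2 has invariant factor(s) [2] giving torsion. So H_1 = Z ⊕ Z/2.
rank ∂_2 = 18, rank ∂_3 = 0 ⇒ b_2 = 18 − 18 − 0 = 0. So H_2 = 0.

H_0 ≅ Z,  H_1 ≅ Z ⊕ Z/2,  H_2 = 0.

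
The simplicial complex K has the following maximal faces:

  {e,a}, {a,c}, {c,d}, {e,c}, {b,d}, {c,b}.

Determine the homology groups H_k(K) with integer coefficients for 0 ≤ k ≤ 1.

H_0 = Z,  H_1 = Z^2.

Take the total order a < b < c < d < e on the vertex set. Then K (dimension 1) consists of the simplices:

  0-simplices (5): a, b, c, d, e
  1-simplices (6): ac, ae, bc, bd, cd, ce

so the chain groups are C_0 ≅ Z^5, C_1 ≅ Z^6.

The boundary map ∂_1: C_1 → C_0 maps an edge to its endpoints' difference, ∂[p,q] = q − p. For instance
  ∂bd = d − b.
This gives a 5×6 integer matrix of rank 4; reducing to Smith normal form yields diagonal entries (1,1,1,1).

Now H_k = ker ∂_k / im ∂_{k+1}, so:

  H_0: rank C_0 − rank ∂_1 = 5 − 4 = 1, and the invariant factors of ∂_1 are all 1, so H_0 ≅ Z.
  H_1: rank ker ∂_1 − rank ∂_2 = (6 − 4) − 0 = 2, and there is no ∂_2, so H_1 ≅ Z^2.

As a check, the Euler characteristic is 5 − 6 = -1, which agrees with 1 − 2 = -1.
(K is a triangulation of a wedge of 2 circles.)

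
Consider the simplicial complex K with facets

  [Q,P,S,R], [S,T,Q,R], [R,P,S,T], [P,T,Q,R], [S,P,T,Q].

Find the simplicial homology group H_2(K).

H_2 = 0.

Fix the vertex order P < Q < R < S < T and write every simplex with vertices in increasing order. Then dim K = 3 and the simplices of K are:

  0-simplices (5): P, Q, R, S, T
  1-simplices (10): PQ, PR, PS, PT, QR, QS, QT, RS, RT, ST
  2-simplices (10): PQR, PQS, PQT, PRS, PRT, PST, QRS, QRT, QST, RST
  3-simplices (5): PQRS, PQRT, PQST, PRST, QRST

Hence C_0 ≅ Z^5, C_1 ≅ Z^10, C_2 ≅ Z^10, C_3 ≅ Z^5.

The boundary map ∂_1: C_1 → C_0 is given by ∂[p,q] = [q] − [p]. For instance
  ∂QT = T − Q.
As a 5×10 matrix over Z this has rank 4, with invariant factors (1,1,1,1).

∂_2: C_2 → C_1 acts by ∂[p,q,r] = [q,r] − [p,r] + [p,q]. For instance
  ∂PRT = RT − PT + PR,
  ∂PQT = QT − PT + PQ.
The resulting 10×10 matrix has rank 6, and its Smith normal form has invariant factors (1,1,1,1,1,1).

Boundary ∂_3: C_3 → C_2 sends each 3-simplex σ to the alternating sum Σ_i (−1)^i (σ with its i-th vertex removed). For instance
  ∂PQRT = QRT − PRT + PQT − PQR,
  ∂PRST = RST − PST + PRT − PRS.
The resulting 10×5 matrix has rank 4, and its Smith normal form has invariant factors (1,1,1,1).

From H_k ≅ ker(∂_k) / im(∂_{k+1}) we obtain:

  H_2: rank ker ∂_2 − rank ∂_3 = (10 − 6) − 4 = 0, and the invariant factors of ∂_3 are all 1, so H_2 = 0.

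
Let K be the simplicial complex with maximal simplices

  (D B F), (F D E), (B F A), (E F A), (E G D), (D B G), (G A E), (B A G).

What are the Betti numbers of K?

Fix the vertex order A < B < D < E < F < G and write every simplex with vertices in increasing order. Then dim K = 2 and the simplices of K are:

  0-simplices (6): A, B, D, E, F, G
  1-simplices (12): AB, AE, AF, AG, BD, BF, BG, DE, DF, DG, EF, EG
  2-simplices (8): ABF, ABG, AEF, AEG, BDF, BDG, DEF, DEG

Hence C_0 ≅ Z^6, C_1 ≅ Z^12, C_2 ≅ Z^8.

Boundary ∂_1: C_1 → C_0 maps an edge to its endpoints' difference, ∂[p,q] = q − p. For instance
  ∂BG = G − B.
The resulting 6×12 matrix has rank 5, and its Smith normal form has invariant factors (1,1,1,1,1).

∂_2: C_2 → C_1 acts by ∂[p,q,r] = [q,r] − [p,r] + [p,q]. For instance
  ∂BDF = DF − BF + BD,
  ∂AEG = EG − AG + AE.
The resulting 12×8 matrix has rank 7, and its Smith normal form has invariant factors (1,1,1,1,1,1,1).

From H_k ≅ ker(∂_k) / im(∂_{k+1}) we obtain:

  H_0: rank C_0 − rank ∂_1 = 6 − 5 = 1, and the invariant factors of ∂_1 are all 1, so H_0 ≅ Z.
  H_1: rank ker ∂_1 − rank ∂_2 = (12 − 5) − 7 = 0, and the invariant factors of ∂_2 are all 1, so H_1 ≅ 0.
  H_2: rank ker ∂_2 − rank ∂_3 = (8 − 7) − 0 = 1, and there is no ∂_3, so H_2 ≅ Z.

As a check, the Euler characteristic is 6 − 12 + 8 = 2, which agrees with 1 − 0 + 1 = 2.
(K is a triangulation of the 2-sphere S^2.)

Hence the Betti numbers are b_0 = 1, b_1 = 0, b_2 = 1.

b_0 = 1, b_1 = 0, b_2 = 1.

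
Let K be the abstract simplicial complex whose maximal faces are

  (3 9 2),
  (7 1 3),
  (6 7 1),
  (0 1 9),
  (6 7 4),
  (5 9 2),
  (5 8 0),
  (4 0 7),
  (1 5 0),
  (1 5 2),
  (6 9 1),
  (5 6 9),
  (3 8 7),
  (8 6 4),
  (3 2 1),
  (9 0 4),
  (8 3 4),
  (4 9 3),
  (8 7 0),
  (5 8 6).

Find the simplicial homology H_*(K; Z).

Fix the vertex order 0 < 1 < 2 < 3 < 4 < 5 < 6 < 7 < 8 < 9 and write every simplex with vertices in increasing order. Then dim K = 2 and the simplices of K are:

  0-simplices (10): [0], [1], [2], [3], [4], [5], [6], [7], [8], [9]
  1-simplices (30): (30 of them)
  2-simplices (20): (20 of them)

Hence C_0 ≅ Z^10, C_1 ≅ Z^30, C_2 ≅ Z^20.

Boundary ∂_1: C_1 → C_0 sends each edge [p,q] (with p < q) to q − p.
As a 10×30 matrix over Z this has rank 9, with invariant factors (1,1,1,1,1,1,1,1,1).

Boundary ∂_2: C_2 → C_1 sends each 2-simplex [p,q,r] to [q,r] − [p,r] + [p,q]. For instance
  ∂[0,5,8] = [5,8] − [0,8] + [0,5],
  ∂[1,2,5] = [2,5] − [1,5] + [1,2].
This gives a 30×20 integer matrix of rank 20; reducing to Smith normal form yields diagonal entries (1,1,1,1,1,1,1,1,1,1,1,1,1,1,1,1,1,1,1,2).

From H_k ≅ ker(∂_k) / im(∂_{k+1}) we obtain:

  H_0: rank C_0 − rank ∂_1 = 10 − 9 = 1, and the invariant factors of ∂_1 are all 1, so H_0 = Z.
  H_1: rank ker ∂_1 − rank ∂_2 = (30 − 9) − 20 = 1, and ∂_2 has invariant factor 2 > 1, so H_1 = Z × Z/2.
  H_2: rank ker ∂_2 − rank ∂_3 = (20 − 20) − 0 = 0, and there is no ∂_3, so H_2 = 0.

H_0 ≅ Z,  H_1 ≅ Z × Z/2,  H_2 = 0.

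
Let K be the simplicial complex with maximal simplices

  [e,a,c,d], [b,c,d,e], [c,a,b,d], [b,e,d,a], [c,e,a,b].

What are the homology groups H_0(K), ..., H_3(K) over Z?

Fix the vertex order a < b < c < d < e and write every simplex with vertices in increasing order. Then dim K = 3 and the simplices of K are:

  0-simplices (5): a, b, c, d, e
  1-simplices (10): ab, ac, ad, ae, bc, bd, be, cd, ce, de
  2-simplices (10): abc, abd, abe, acd, ace, ade, bcd, bce, bde, cde
  3-simplices (5): abcd, abce, abde, acde, bcde

Hence C_0 ≅ Z^5, C_1 ≅ Z^10, C_2 ≅ Z^10, C_3 ≅ Z^5.

The boundary map ∂_1: C_1 → C_0 maps an edge to its endpoints' difference, ∂[p,q] = q − p.
As a 5×10 matrix over Z this has rank 4, with invariant factors (1,1,1,1).

The boundary map ∂_2: C_2 → C_1 maps a triangle to the signed sum of its edges. For instance
  ∂bcd = cd − bd + bc,
  ∂bce = ce − be + bc.
This gives a 10×10 integer matrix of rank 6; reducing to Smith normal form yields diagonal entries (1,1,1,1,1,1).

∂_3: C_3 → C_2 sends each 3-simplex σ to the alternating sum Σ_i (−1)^i (σ with its i-th vertex removed). For instance
  ∂abce = bce − ace + abe − abc,
  ∂abcd = bcd − acd + abd − abc.
As a 10×5 matrix over Z this has rank 4, with invariant factors (1,1,1,1).

Reading off H_k = ker ∂_k / im ∂_{k+1}:

  H_0: rank C_0 − rank ∂_1 = 5 − 4 = 1, and the invariant factors of ∂_1 are all 1, so H_0 = Z.
  H_1: rank ker ∂_1 − rank ∂_2 = (10 − 4) − 6 = 0, and the invariant factors of ∂_2 are all 1, so H_1 = 0.
  H_2: rank ker ∂_2 − rank ∂_3 = (10 − 6) − 4 = 0, and the invariant factors of ∂_3 are all 1, so H_2 = 0.
  H_3: rank ker ∂_3 − rank ∂_4 = (5 − 4) − 0 = 1, and there is no ∂_4, so H_3 = Z.

As a check, the Euler characteristic is 5 − 10 + 10 − 5 = 0, which agrees with 1 − 0 + 0 − 1 = 0.

H_0 ≅ Z,  H_1 = 0,  H_2 = 0,  H_3 ≅ Z.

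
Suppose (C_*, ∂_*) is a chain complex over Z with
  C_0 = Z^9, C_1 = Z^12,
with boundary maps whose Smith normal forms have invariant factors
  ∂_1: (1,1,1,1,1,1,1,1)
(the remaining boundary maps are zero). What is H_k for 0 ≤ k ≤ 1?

H_0 ≅ Z,  H_1 ≅ Z^4.

H_0: b_0 = 9 − 0 − 8 = 1; torsion from ∂_1 factors > 1: none. So H_0 ≅ Z.
H_1: b_1 = 12 − 8 − 0 = 4; torsion from ∂_2 factors > 1: none. So H_1 ≅ Z^4.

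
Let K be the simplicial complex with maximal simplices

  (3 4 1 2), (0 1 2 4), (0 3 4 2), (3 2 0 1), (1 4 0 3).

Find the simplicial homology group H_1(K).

Fix the vertex order 0 < 1 < 2 < 3 < 4 and write every simplex with vertices in increasing order. Then dim K = 3 and the simplices of K are:

  0-simplices (5): [0], [1], [2], [3], [4]
  1-simplices (10): [0,1], [0,2], [0,3], [0,4], [1,2], [1,3], [1,4], [2,3], [2,4], [3,4]
  2-simplices (10): [0,1,2], [0,1,3], [0,1,4], [0,2,3], [0,2,4], [0,3,4], [1,2,3], [1,2,4], [1,3,4], [2,3,4]
  3-simplices (5): [0,1,2,3], [0,1,2,4], [0,1,3,4], [0,2,3,4], [1,2,3,4]

Hence C_0 ≅ Z^5, C_1 ≅ Z^10, C_2 ≅ Z^10, C_3 ≅ Z^5.

The boundary map ∂_1: C_1 → C_0 maps an edge to its endpoints' difference, ∂[p,q] = q − p. For instance
  ∂[0,1] = [1] − [0].
This gives a 5×10 integer matrix of rank 4; reducing to Smith normal form yields diagonal entries (1,1,1,1).

Boundary ∂_2: C_2 → C_1 acts by ∂[p,q,r] = [q,r] − [p,r] + [p,q]. For instance
  ∂[0,1,2] = [1,2] − [0,2] + [0,1],
  ∂[1,3,4] = [3,4] − [1,4] + [1,3].
The resulting 10×10 matrix has rank 6, and its Smith normal form has invariant factors (1,1,1,1,1,1).

The boundary map ∂_3: C_3 → C_2 sends each 3-simplex σ to the alternating sum Σ_i (−1)^i (σ with its i-th vertex removed). For instance
  ∂[1,2,3,4] = [2,3,4] − [1,3,4] + [1,2,4] − [1,2,3],
  ∂[0,2,3,4] = [2,3,4] − [0,3,4] + [0,2,4] − [0,2,3].
The 10×5 boundary matrix has rank 4 and Smith normal form diag(1,1,1,1).

Computing H_k = (kernel of ∂_k) / (image of ∂_{k+1}):

  H_1: rank ker ∂_1 − rank ∂_2 = (10 − 4) − 6 = 0, and the invariant factors of ∂_2 are all 1, so H_1 = 0.

(K is a triangulation of the 3-sphere S^3.)

H_1 = 0.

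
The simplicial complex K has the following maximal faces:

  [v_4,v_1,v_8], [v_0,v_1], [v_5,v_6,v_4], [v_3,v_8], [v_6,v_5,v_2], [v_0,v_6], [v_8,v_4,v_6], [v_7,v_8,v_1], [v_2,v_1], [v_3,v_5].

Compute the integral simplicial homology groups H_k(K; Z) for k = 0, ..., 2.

H_0 ≅ Z,  H_1 ≅ Z^3,  H_2 = 0.

We work with the vertex ordering v_0 < v_1 < v_2 < v_3 < v_4 < v_5 < v_6 < v_7 < v_8. The simplices of K, each written with vertices in increasing order, are:

  0-simplices (9): [v_0], [v_1], [v_2], [v_3], [v_4], [v_5], [v_6], [v_7], [v_8]
  1-simplices (16): (16 of them)
  2-simplices (5): [v_1,v_4,v_8], [v_1,v_7,v_8], [v_2,v_5,v_6], [v_4,v_5,v_6], [v_4,v_6,v_8]

so the chain groups are C_0 ≅ Z^9, C_1 ≅ Z^16, C_2 ≅ Z^5.

Boundary ∂_1: C_1 → C_0 sends each edge [p,q] (with p < q) to q − p. For instance
  ∂[v_1,v_7] = [v_7] − [v_1].
This gives a 9×16 integer matrix of rank 8; reducing to Smith normal form yields diagonal entries (1,1,1,1,1,1,1,1).

The boundary map ∂_2: C_2 → C_1 maps a triangle to the signed sum of its edges. For instance
  ∂[v_4,v_5,v_6] = [v_5,v_6] − [v_4,v_6] + [v_4,v_5],
  ∂[v_1,v_7,v_8] = [v_7,v_8] − [v_1,v_8] + [v_1,v_7].
The 16×5 boundary matrix has rank 5 and Smith normal form diag(1,1,1,1,1).

Computing H_k = (kernel of ∂_k) / (image of ∂_{k+1}):

  H_0: rank C_0 − rank ∂_1 = 9 − 8 = 1, and the invariant factors of ∂_1 are all 1, so H_0 ≅ Z.
  H_1: rank ker ∂_1 − rank ∂_2 = (16 − 8) − 5 = 3, and the invariant factors of ∂_2 are all 1, so H_1 ≅ Z^3.
  H_2: rank ker ∂_2 − rank ∂_3 = (5 − 5) − 0 = 0, and there is no ∂_3, so H_2 ≅ 0.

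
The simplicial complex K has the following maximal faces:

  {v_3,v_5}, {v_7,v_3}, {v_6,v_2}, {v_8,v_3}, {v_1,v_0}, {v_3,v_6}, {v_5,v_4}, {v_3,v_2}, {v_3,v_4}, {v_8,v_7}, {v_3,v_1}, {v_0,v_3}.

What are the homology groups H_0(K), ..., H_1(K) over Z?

H_0 = Z,  H_1 = Z^4.

Order the vertices as v_0 < v_1 < v_2 < v_3 < v_4 < v_5 < v_6 < v_7 < v_8. Listing each simplex with vertices in this order, K has dimension 1 with simplices:

  0-simplices (9): [v_0], [v_1], [v_2], [v_3], [v_4], [v_5], [v_6], [v_7], [v_8]
  1-simplices (12): [v_0,v_1], [v_0,v_3], [v_1,v_3], [v_2,v_3], [v_2,v_6], [v_3,v_4], [v_3,v_5], [v_3,v_6], [v_3,v_7], [v_3,v_8], [v_4,v_5], [v_7,v_8]

giving chain groups C_0 ≅ Z^9, C_1 ≅ Z^12.

∂_1: C_1 → C_0 is given by ∂[p,q] = [q] − [p]. For instance
  ∂[v_4,v_5] = [v_5] − [v_4].
The 9×12 boundary matrix has rank 8 and Smith normal form diag(1,1,1,1,1,1,1,1).

Computing H_k = (kernel of ∂_k) / (image of ∂_{k+1}):

  H_0: rank C_0 − rank ∂_1 = 9 − 8 = 1, and the invariant factors of ∂_1 are all 1, so H_0 = Z.
  H_1: rank ker ∂_1 − rank ∂_2 = (12 − 8) − 0 = 4, and there is no ∂_2, so H_1 = Z^4.

(K is a triangulation of a wedge of 4 circles.)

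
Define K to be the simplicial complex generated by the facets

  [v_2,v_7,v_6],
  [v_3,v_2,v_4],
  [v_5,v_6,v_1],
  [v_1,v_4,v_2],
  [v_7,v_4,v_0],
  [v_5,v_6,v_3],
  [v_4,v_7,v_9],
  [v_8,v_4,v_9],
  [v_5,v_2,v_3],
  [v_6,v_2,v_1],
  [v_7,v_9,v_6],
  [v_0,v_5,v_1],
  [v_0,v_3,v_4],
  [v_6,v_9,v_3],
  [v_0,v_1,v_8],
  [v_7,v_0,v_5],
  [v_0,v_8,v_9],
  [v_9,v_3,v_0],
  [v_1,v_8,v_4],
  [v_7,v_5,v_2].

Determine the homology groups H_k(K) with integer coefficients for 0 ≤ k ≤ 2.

H_0 ≅ Z,  H_1 ≅ Z ⊕ Z/2Z,  H_2 = 0.

Take the total order v_0 < v_1 < v_2 < v_3 < v_4 < v_5 < v_6 < v_7 < v_8 < v_9 on the vertex set. Then K (dimension 2) consists of the simplices:

  0-simplices (10): [v_0], [v_1], [v_2], [v_3], [v_4], [v_5], [v_6], [v_7], [v_8], [v_9]
  1-simplices (30): (30 of them)
  2-simplices (20): (20 of them)

giving chain groups C_0 ≅ Z^10, C_1 ≅ Z^30, C_2 ≅ Z^20.

Boundary ∂_1: C_1 → C_0 sends each edge [p,q] (with p < q) to q − p. For instance
  ∂[v_3,v_5] = [v_5] − [v_3].
This gives a 10×30 integer matrix of rank 9; reducing to Smith normal form yields diagonal entries (1,1,1,1,1,1,1,1,1).

The boundary map ∂_2: C_2 → C_1 sends each 2-simplex [p,q,r] to [q,r] − [p,r] + [p,q]. For instance
  ∂[v_0,v_1,v_8] = [v_1,v_8] − [v_0,v_8] + [v_0,v_1],
  ∂[v_2,v_6,v_7] = [v_6,v_7] − [v_2,v_7] + [v_2,v_6].
The resulting 30×20 matrix has rank 20, and its Smith normal form has invariant factors (1,1,1,1,1,1,1,1,1,1,1,1,1,1,1,1,1,1,1,2).

Computing H_k = (kernel of ∂_k) / (image of ∂_{k+1}):

  H_0: rank C_0 − rank ∂_1 = 10 − 9 = 1, and the invariant factors of ∂_1 are all 1, so H_0 = Z.
  H_1: rank ker ∂_1 − rank ∂_2 = (30 − 9) − 20 = 1, and ∂_2 has invariant factor 2 > 1, so H_1 = Z ⊕ Z/2Z.
  H_2: rank ker ∂_2 − rank ∂_3 = (20 − 20) − 0 = 0, and there is no ∂_3, so H_2 = 0.

(K is a triangulation of the Klein bottle.)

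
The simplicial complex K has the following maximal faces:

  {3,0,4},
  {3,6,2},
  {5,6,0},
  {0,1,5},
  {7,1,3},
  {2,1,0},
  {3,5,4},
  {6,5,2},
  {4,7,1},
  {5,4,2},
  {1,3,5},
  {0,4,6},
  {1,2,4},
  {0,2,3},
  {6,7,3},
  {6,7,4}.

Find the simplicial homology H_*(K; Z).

H_0 ≅ Z,  H_1 ≅ Z^2,  H_2 ≅ Z.

We work with the vertex ordering 0 < 1 < 2 < 3 < 4 < 5 < 6 < 7. The simplices of K, each written with vertices in increasing order, are:

  0-simplices (8): [0], [1], [2], [3], [4], [5], [6], [7]
  1-simplices (24): (24 of them)
  2-simplices (16): [0,1,2], [0,1,5], [0,2,3], [0,3,4], [0,4,6], [0,5,6], [1,2,4], [1,3,5], [1,3,7], [1,4,7], [2,3,6], [2,4,5], [2,5,6], [3,4,5], [3,6,7], [4,6,7]

giving chain groups C_0 ≅ Z^8, C_1 ≅ Z^24, C_2 ≅ Z^16.

∂_1: C_1 → C_0 is given by ∂[p,q] = [q] − [p].
As a 8×24 matrix over Z this has rank 7, with invariant factors (1,1,1,1,1,1,1).

Boundary ∂_2: C_2 → C_1 maps a triangle to the signed sum of its edges. For instance
  ∂[0,3,4] = [3,4] − [0,4] + [0,3],
  ∂[2,3,6] = [3,6] − [2,6] + [2,3].
The resulting 24×16 matrix has rank 15, and its Smith normal form has invariant factors (1,1,1,1,1,1,1,1,1,1,1,1,1,1,1).

From H_k ≅ ker(∂_k) / im(∂_{k+1}) we obtain:

  H_0: rank C_0 − rank ∂_1 = 8 − 7 = 1, and the invariant factors of ∂_1 are all 1, so H_0 = Z.
  H_1: rank ker ∂_1 − rank ∂_2 = (24 − 7) − 15 = 2, and the invariant factors of ∂_2 are all 1, so H_1 = Z^2.
  H_2: rank ker ∂_2 − rank ∂_3 = (16 − 15) − 0 = 1, and there is no ∂_3, so H_2 = Z.

As a check, the Euler characteristic is 8 − 24 + 16 = 0, which agrees with 1 − 2 + 1 = 0.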